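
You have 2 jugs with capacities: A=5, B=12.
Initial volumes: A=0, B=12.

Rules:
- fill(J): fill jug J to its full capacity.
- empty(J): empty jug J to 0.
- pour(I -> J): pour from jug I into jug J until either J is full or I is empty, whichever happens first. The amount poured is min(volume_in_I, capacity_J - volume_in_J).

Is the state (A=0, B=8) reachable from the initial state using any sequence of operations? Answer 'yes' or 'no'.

Answer: yes

Derivation:
BFS from (A=0, B=12):
  1. fill(A) -> (A=5 B=12)
  2. empty(B) -> (A=5 B=0)
  3. pour(A -> B) -> (A=0 B=5)
  4. fill(A) -> (A=5 B=5)
  5. pour(A -> B) -> (A=0 B=10)
  6. fill(A) -> (A=5 B=10)
  7. pour(A -> B) -> (A=3 B=12)
  8. empty(B) -> (A=3 B=0)
  9. pour(A -> B) -> (A=0 B=3)
  10. fill(A) -> (A=5 B=3)
  11. pour(A -> B) -> (A=0 B=8)
Target reached → yes.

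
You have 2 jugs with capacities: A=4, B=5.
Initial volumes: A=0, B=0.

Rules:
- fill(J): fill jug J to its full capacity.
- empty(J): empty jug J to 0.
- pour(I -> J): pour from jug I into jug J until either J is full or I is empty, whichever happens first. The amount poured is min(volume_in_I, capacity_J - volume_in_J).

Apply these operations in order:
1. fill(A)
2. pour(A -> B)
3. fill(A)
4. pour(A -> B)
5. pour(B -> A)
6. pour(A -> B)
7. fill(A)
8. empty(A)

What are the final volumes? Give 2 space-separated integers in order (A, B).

Answer: 0 5

Derivation:
Step 1: fill(A) -> (A=4 B=0)
Step 2: pour(A -> B) -> (A=0 B=4)
Step 3: fill(A) -> (A=4 B=4)
Step 4: pour(A -> B) -> (A=3 B=5)
Step 5: pour(B -> A) -> (A=4 B=4)
Step 6: pour(A -> B) -> (A=3 B=5)
Step 7: fill(A) -> (A=4 B=5)
Step 8: empty(A) -> (A=0 B=5)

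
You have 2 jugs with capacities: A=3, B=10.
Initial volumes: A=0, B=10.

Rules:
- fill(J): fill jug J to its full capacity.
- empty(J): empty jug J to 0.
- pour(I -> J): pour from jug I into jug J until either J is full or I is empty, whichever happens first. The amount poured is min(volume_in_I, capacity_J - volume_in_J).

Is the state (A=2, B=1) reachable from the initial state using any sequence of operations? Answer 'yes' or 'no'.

Answer: no

Derivation:
BFS explored all 26 reachable states.
Reachable set includes: (0,0), (0,1), (0,2), (0,3), (0,4), (0,5), (0,6), (0,7), (0,8), (0,9), (0,10), (1,0) ...
Target (A=2, B=1) not in reachable set → no.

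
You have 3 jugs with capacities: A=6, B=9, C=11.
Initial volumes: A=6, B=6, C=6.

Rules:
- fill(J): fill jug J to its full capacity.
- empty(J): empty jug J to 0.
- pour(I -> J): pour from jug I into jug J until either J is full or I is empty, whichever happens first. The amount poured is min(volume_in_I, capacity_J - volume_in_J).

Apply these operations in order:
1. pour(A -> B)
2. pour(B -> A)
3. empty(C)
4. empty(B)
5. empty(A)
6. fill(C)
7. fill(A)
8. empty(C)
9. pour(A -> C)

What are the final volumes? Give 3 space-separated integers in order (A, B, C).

Answer: 0 0 6

Derivation:
Step 1: pour(A -> B) -> (A=3 B=9 C=6)
Step 2: pour(B -> A) -> (A=6 B=6 C=6)
Step 3: empty(C) -> (A=6 B=6 C=0)
Step 4: empty(B) -> (A=6 B=0 C=0)
Step 5: empty(A) -> (A=0 B=0 C=0)
Step 6: fill(C) -> (A=0 B=0 C=11)
Step 7: fill(A) -> (A=6 B=0 C=11)
Step 8: empty(C) -> (A=6 B=0 C=0)
Step 9: pour(A -> C) -> (A=0 B=0 C=6)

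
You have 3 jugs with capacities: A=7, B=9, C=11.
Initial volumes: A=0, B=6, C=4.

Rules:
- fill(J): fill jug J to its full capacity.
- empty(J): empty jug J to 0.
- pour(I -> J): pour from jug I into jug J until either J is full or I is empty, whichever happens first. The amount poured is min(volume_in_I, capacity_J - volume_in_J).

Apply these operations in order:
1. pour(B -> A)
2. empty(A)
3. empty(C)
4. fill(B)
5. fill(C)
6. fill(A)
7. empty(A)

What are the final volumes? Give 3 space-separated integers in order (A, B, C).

Answer: 0 9 11

Derivation:
Step 1: pour(B -> A) -> (A=6 B=0 C=4)
Step 2: empty(A) -> (A=0 B=0 C=4)
Step 3: empty(C) -> (A=0 B=0 C=0)
Step 4: fill(B) -> (A=0 B=9 C=0)
Step 5: fill(C) -> (A=0 B=9 C=11)
Step 6: fill(A) -> (A=7 B=9 C=11)
Step 7: empty(A) -> (A=0 B=9 C=11)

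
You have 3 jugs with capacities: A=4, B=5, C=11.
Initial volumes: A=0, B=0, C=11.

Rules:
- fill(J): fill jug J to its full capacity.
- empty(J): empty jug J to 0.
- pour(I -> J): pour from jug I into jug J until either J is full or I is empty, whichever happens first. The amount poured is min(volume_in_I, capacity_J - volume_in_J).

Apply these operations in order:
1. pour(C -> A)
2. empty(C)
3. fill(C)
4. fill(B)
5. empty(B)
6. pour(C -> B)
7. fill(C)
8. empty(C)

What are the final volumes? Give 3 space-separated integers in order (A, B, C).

Answer: 4 5 0

Derivation:
Step 1: pour(C -> A) -> (A=4 B=0 C=7)
Step 2: empty(C) -> (A=4 B=0 C=0)
Step 3: fill(C) -> (A=4 B=0 C=11)
Step 4: fill(B) -> (A=4 B=5 C=11)
Step 5: empty(B) -> (A=4 B=0 C=11)
Step 6: pour(C -> B) -> (A=4 B=5 C=6)
Step 7: fill(C) -> (A=4 B=5 C=11)
Step 8: empty(C) -> (A=4 B=5 C=0)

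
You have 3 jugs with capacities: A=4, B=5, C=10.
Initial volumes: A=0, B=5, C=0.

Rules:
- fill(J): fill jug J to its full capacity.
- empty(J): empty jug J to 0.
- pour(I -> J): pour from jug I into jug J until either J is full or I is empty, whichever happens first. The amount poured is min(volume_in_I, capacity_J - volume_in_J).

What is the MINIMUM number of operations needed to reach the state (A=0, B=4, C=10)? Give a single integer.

Answer: 4

Derivation:
BFS from (A=0, B=5, C=0). One shortest path:
  1. fill(A) -> (A=4 B=5 C=0)
  2. empty(B) -> (A=4 B=0 C=0)
  3. fill(C) -> (A=4 B=0 C=10)
  4. pour(A -> B) -> (A=0 B=4 C=10)
Reached target in 4 moves.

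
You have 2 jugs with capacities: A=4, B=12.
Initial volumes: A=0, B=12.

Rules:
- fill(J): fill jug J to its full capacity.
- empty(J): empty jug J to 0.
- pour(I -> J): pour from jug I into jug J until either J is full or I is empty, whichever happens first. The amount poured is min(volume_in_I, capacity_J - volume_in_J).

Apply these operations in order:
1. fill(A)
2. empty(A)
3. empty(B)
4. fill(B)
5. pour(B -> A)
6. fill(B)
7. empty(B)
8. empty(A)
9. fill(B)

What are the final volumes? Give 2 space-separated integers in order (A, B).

Answer: 0 12

Derivation:
Step 1: fill(A) -> (A=4 B=12)
Step 2: empty(A) -> (A=0 B=12)
Step 3: empty(B) -> (A=0 B=0)
Step 4: fill(B) -> (A=0 B=12)
Step 5: pour(B -> A) -> (A=4 B=8)
Step 6: fill(B) -> (A=4 B=12)
Step 7: empty(B) -> (A=4 B=0)
Step 8: empty(A) -> (A=0 B=0)
Step 9: fill(B) -> (A=0 B=12)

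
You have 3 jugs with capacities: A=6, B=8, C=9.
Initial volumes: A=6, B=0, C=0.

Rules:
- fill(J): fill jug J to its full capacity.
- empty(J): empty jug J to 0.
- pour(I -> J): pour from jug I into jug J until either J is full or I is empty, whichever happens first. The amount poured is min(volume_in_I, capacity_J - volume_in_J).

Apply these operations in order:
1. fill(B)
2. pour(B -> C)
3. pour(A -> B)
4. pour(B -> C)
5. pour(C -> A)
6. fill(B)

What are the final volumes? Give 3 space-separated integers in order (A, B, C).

Step 1: fill(B) -> (A=6 B=8 C=0)
Step 2: pour(B -> C) -> (A=6 B=0 C=8)
Step 3: pour(A -> B) -> (A=0 B=6 C=8)
Step 4: pour(B -> C) -> (A=0 B=5 C=9)
Step 5: pour(C -> A) -> (A=6 B=5 C=3)
Step 6: fill(B) -> (A=6 B=8 C=3)

Answer: 6 8 3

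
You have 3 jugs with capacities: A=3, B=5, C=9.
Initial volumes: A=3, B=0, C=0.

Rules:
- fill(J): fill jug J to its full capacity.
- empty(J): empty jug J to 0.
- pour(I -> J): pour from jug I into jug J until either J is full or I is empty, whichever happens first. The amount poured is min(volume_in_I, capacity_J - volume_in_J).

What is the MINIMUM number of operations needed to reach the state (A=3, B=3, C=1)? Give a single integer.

BFS from (A=3, B=0, C=0). One shortest path:
  1. fill(C) -> (A=3 B=0 C=9)
  2. pour(C -> B) -> (A=3 B=5 C=4)
  3. empty(B) -> (A=3 B=0 C=4)
  4. pour(A -> B) -> (A=0 B=3 C=4)
  5. pour(C -> A) -> (A=3 B=3 C=1)
Reached target in 5 moves.

Answer: 5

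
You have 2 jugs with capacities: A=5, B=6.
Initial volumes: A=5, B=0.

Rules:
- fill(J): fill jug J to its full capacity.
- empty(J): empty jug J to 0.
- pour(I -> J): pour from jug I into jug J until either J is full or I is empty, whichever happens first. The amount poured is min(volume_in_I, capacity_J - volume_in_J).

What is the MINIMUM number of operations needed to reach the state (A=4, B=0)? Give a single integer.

Answer: 4

Derivation:
BFS from (A=5, B=0). One shortest path:
  1. pour(A -> B) -> (A=0 B=5)
  2. fill(A) -> (A=5 B=5)
  3. pour(A -> B) -> (A=4 B=6)
  4. empty(B) -> (A=4 B=0)
Reached target in 4 moves.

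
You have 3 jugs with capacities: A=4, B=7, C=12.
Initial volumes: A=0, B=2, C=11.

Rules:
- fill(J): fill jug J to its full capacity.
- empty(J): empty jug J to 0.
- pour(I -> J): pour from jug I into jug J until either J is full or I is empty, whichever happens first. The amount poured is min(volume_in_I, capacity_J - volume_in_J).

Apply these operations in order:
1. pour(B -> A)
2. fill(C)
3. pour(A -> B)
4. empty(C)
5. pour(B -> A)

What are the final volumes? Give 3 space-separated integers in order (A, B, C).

Step 1: pour(B -> A) -> (A=2 B=0 C=11)
Step 2: fill(C) -> (A=2 B=0 C=12)
Step 3: pour(A -> B) -> (A=0 B=2 C=12)
Step 4: empty(C) -> (A=0 B=2 C=0)
Step 5: pour(B -> A) -> (A=2 B=0 C=0)

Answer: 2 0 0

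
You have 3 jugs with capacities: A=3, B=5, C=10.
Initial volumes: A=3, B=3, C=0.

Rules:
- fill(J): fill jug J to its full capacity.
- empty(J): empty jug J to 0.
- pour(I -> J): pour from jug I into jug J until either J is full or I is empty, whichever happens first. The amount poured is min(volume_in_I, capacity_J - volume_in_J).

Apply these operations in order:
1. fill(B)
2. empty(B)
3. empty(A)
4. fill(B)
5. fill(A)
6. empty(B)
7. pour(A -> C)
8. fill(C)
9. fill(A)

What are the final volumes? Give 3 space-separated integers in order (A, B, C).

Answer: 3 0 10

Derivation:
Step 1: fill(B) -> (A=3 B=5 C=0)
Step 2: empty(B) -> (A=3 B=0 C=0)
Step 3: empty(A) -> (A=0 B=0 C=0)
Step 4: fill(B) -> (A=0 B=5 C=0)
Step 5: fill(A) -> (A=3 B=5 C=0)
Step 6: empty(B) -> (A=3 B=0 C=0)
Step 7: pour(A -> C) -> (A=0 B=0 C=3)
Step 8: fill(C) -> (A=0 B=0 C=10)
Step 9: fill(A) -> (A=3 B=0 C=10)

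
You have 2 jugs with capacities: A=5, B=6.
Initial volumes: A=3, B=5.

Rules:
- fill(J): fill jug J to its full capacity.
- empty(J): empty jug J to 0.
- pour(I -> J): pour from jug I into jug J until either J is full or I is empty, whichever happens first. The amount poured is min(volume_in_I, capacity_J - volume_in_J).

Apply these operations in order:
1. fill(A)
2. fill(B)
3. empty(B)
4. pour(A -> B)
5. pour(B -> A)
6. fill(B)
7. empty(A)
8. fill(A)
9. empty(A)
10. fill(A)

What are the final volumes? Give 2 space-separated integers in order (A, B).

Answer: 5 6

Derivation:
Step 1: fill(A) -> (A=5 B=5)
Step 2: fill(B) -> (A=5 B=6)
Step 3: empty(B) -> (A=5 B=0)
Step 4: pour(A -> B) -> (A=0 B=5)
Step 5: pour(B -> A) -> (A=5 B=0)
Step 6: fill(B) -> (A=5 B=6)
Step 7: empty(A) -> (A=0 B=6)
Step 8: fill(A) -> (A=5 B=6)
Step 9: empty(A) -> (A=0 B=6)
Step 10: fill(A) -> (A=5 B=6)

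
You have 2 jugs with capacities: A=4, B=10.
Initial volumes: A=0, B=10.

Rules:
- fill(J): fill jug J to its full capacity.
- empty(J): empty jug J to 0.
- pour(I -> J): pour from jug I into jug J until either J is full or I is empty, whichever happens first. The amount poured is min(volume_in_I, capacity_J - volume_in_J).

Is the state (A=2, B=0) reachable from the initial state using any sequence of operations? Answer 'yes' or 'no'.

Answer: yes

Derivation:
BFS from (A=0, B=10):
  1. pour(B -> A) -> (A=4 B=6)
  2. empty(A) -> (A=0 B=6)
  3. pour(B -> A) -> (A=4 B=2)
  4. empty(A) -> (A=0 B=2)
  5. pour(B -> A) -> (A=2 B=0)
Target reached → yes.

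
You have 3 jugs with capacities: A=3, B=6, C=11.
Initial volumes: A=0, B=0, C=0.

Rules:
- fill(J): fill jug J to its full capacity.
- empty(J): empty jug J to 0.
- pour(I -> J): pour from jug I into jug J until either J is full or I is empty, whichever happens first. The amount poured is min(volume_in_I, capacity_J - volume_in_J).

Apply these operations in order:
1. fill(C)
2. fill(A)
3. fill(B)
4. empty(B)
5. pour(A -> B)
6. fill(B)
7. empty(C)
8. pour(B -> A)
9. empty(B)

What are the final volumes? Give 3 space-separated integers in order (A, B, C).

Step 1: fill(C) -> (A=0 B=0 C=11)
Step 2: fill(A) -> (A=3 B=0 C=11)
Step 3: fill(B) -> (A=3 B=6 C=11)
Step 4: empty(B) -> (A=3 B=0 C=11)
Step 5: pour(A -> B) -> (A=0 B=3 C=11)
Step 6: fill(B) -> (A=0 B=6 C=11)
Step 7: empty(C) -> (A=0 B=6 C=0)
Step 8: pour(B -> A) -> (A=3 B=3 C=0)
Step 9: empty(B) -> (A=3 B=0 C=0)

Answer: 3 0 0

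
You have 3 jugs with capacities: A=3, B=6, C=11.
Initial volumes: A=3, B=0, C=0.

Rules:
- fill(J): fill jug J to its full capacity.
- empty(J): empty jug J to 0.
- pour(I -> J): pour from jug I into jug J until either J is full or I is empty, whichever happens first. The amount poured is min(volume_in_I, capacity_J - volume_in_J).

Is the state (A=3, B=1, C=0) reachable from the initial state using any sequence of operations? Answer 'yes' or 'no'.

Answer: yes

Derivation:
BFS from (A=3, B=0, C=0):
  1. fill(B) -> (A=3 B=6 C=0)
  2. pour(B -> C) -> (A=3 B=0 C=6)
  3. fill(B) -> (A=3 B=6 C=6)
  4. pour(B -> C) -> (A=3 B=1 C=11)
  5. empty(C) -> (A=3 B=1 C=0)
Target reached → yes.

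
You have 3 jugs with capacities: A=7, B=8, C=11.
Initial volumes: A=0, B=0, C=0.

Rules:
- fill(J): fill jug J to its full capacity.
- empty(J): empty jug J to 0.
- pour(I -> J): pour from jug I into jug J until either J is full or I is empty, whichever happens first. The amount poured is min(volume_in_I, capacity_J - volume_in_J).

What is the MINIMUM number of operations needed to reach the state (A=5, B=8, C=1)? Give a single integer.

BFS from (A=0, B=0, C=0). One shortest path:
  1. fill(A) -> (A=7 B=0 C=0)
  2. pour(A -> B) -> (A=0 B=7 C=0)
  3. fill(A) -> (A=7 B=7 C=0)
  4. pour(A -> B) -> (A=6 B=8 C=0)
  5. pour(B -> C) -> (A=6 B=0 C=8)
  6. pour(A -> B) -> (A=0 B=6 C=8)
  7. pour(C -> A) -> (A=7 B=6 C=1)
  8. pour(A -> B) -> (A=5 B=8 C=1)
Reached target in 8 moves.

Answer: 8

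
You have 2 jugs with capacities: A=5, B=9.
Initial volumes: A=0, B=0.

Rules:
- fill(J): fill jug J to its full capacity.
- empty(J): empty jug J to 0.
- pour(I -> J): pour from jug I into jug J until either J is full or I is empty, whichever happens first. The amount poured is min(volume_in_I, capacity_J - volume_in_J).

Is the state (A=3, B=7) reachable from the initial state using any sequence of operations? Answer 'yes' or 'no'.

BFS explored all 28 reachable states.
Reachable set includes: (0,0), (0,1), (0,2), (0,3), (0,4), (0,5), (0,6), (0,7), (0,8), (0,9), (1,0), (1,9) ...
Target (A=3, B=7) not in reachable set → no.

Answer: no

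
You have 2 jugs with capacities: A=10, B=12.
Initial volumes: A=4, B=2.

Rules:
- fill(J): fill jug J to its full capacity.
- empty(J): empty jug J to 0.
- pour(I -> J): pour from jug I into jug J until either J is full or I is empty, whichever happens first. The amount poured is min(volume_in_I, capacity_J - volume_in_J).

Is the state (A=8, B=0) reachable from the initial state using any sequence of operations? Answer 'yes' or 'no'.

BFS from (A=4, B=2):
  1. pour(B -> A) -> (A=6 B=0)
  2. fill(B) -> (A=6 B=12)
  3. pour(B -> A) -> (A=10 B=8)
  4. empty(A) -> (A=0 B=8)
  5. pour(B -> A) -> (A=8 B=0)
Target reached → yes.

Answer: yes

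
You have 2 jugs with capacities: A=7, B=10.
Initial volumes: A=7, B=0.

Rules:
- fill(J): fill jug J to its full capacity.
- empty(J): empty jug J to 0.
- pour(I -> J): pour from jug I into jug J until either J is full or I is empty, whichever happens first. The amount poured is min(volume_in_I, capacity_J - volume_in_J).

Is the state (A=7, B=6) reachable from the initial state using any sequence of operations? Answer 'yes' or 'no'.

BFS from (A=7, B=0):
  1. empty(A) -> (A=0 B=0)
  2. fill(B) -> (A=0 B=10)
  3. pour(B -> A) -> (A=7 B=3)
  4. empty(A) -> (A=0 B=3)
  5. pour(B -> A) -> (A=3 B=0)
  6. fill(B) -> (A=3 B=10)
  7. pour(B -> A) -> (A=7 B=6)
Target reached → yes.

Answer: yes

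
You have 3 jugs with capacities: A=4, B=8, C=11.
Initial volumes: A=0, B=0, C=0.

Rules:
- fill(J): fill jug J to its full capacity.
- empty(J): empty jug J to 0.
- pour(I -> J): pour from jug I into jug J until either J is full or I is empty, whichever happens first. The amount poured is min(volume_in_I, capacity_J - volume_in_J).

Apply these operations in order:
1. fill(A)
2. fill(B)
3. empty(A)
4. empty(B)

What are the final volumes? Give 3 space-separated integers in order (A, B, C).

Step 1: fill(A) -> (A=4 B=0 C=0)
Step 2: fill(B) -> (A=4 B=8 C=0)
Step 3: empty(A) -> (A=0 B=8 C=0)
Step 4: empty(B) -> (A=0 B=0 C=0)

Answer: 0 0 0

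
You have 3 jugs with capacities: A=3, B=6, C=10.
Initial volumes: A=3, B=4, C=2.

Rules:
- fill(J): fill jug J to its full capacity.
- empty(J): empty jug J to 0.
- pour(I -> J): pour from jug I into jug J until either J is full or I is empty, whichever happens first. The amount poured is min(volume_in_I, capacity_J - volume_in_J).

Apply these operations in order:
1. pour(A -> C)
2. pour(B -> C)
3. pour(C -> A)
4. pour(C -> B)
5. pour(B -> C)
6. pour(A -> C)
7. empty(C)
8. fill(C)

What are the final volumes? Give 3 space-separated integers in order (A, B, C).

Answer: 0 0 10

Derivation:
Step 1: pour(A -> C) -> (A=0 B=4 C=5)
Step 2: pour(B -> C) -> (A=0 B=0 C=9)
Step 3: pour(C -> A) -> (A=3 B=0 C=6)
Step 4: pour(C -> B) -> (A=3 B=6 C=0)
Step 5: pour(B -> C) -> (A=3 B=0 C=6)
Step 6: pour(A -> C) -> (A=0 B=0 C=9)
Step 7: empty(C) -> (A=0 B=0 C=0)
Step 8: fill(C) -> (A=0 B=0 C=10)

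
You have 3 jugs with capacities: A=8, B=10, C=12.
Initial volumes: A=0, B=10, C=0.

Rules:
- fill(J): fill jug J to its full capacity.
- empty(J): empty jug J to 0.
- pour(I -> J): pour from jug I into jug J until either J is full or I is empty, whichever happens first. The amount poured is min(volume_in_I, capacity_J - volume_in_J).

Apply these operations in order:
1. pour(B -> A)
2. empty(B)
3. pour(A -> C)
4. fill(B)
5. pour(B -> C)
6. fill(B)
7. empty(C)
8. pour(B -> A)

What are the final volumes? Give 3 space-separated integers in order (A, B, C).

Step 1: pour(B -> A) -> (A=8 B=2 C=0)
Step 2: empty(B) -> (A=8 B=0 C=0)
Step 3: pour(A -> C) -> (A=0 B=0 C=8)
Step 4: fill(B) -> (A=0 B=10 C=8)
Step 5: pour(B -> C) -> (A=0 B=6 C=12)
Step 6: fill(B) -> (A=0 B=10 C=12)
Step 7: empty(C) -> (A=0 B=10 C=0)
Step 8: pour(B -> A) -> (A=8 B=2 C=0)

Answer: 8 2 0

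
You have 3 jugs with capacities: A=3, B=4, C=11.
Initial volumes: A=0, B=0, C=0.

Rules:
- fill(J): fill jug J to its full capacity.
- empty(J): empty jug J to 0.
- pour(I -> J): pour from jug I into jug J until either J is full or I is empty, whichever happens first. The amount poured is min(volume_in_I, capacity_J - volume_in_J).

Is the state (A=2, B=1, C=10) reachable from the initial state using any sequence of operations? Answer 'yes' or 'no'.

Answer: no

Derivation:
BFS explored all 180 reachable states.
Reachable set includes: (0,0,0), (0,0,1), (0,0,2), (0,0,3), (0,0,4), (0,0,5), (0,0,6), (0,0,7), (0,0,8), (0,0,9), (0,0,10), (0,0,11) ...
Target (A=2, B=1, C=10) not in reachable set → no.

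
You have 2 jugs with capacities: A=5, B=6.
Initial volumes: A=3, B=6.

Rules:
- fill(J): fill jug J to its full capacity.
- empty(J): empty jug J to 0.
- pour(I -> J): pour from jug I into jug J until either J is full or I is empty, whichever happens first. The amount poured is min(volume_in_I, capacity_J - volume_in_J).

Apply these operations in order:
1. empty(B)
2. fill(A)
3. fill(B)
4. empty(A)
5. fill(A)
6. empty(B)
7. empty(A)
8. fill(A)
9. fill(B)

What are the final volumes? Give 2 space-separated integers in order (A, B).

Answer: 5 6

Derivation:
Step 1: empty(B) -> (A=3 B=0)
Step 2: fill(A) -> (A=5 B=0)
Step 3: fill(B) -> (A=5 B=6)
Step 4: empty(A) -> (A=0 B=6)
Step 5: fill(A) -> (A=5 B=6)
Step 6: empty(B) -> (A=5 B=0)
Step 7: empty(A) -> (A=0 B=0)
Step 8: fill(A) -> (A=5 B=0)
Step 9: fill(B) -> (A=5 B=6)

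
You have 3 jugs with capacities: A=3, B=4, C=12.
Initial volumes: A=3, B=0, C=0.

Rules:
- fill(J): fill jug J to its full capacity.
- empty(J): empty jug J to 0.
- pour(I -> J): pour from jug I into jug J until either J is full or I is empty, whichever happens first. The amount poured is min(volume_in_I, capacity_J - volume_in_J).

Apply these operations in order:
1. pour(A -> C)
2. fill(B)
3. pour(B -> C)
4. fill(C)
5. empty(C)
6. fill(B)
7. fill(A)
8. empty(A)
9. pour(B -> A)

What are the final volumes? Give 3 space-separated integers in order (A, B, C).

Answer: 3 1 0

Derivation:
Step 1: pour(A -> C) -> (A=0 B=0 C=3)
Step 2: fill(B) -> (A=0 B=4 C=3)
Step 3: pour(B -> C) -> (A=0 B=0 C=7)
Step 4: fill(C) -> (A=0 B=0 C=12)
Step 5: empty(C) -> (A=0 B=0 C=0)
Step 6: fill(B) -> (A=0 B=4 C=0)
Step 7: fill(A) -> (A=3 B=4 C=0)
Step 8: empty(A) -> (A=0 B=4 C=0)
Step 9: pour(B -> A) -> (A=3 B=1 C=0)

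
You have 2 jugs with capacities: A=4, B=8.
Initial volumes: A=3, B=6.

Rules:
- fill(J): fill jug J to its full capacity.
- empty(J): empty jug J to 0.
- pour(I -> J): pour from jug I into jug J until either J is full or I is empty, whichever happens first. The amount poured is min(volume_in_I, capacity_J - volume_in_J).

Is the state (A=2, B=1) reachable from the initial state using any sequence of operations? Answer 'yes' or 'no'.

BFS explored all 25 reachable states.
Reachable set includes: (0,0), (0,1), (0,2), (0,3), (0,4), (0,5), (0,6), (0,7), (0,8), (1,0), (1,8), (2,0) ...
Target (A=2, B=1) not in reachable set → no.

Answer: no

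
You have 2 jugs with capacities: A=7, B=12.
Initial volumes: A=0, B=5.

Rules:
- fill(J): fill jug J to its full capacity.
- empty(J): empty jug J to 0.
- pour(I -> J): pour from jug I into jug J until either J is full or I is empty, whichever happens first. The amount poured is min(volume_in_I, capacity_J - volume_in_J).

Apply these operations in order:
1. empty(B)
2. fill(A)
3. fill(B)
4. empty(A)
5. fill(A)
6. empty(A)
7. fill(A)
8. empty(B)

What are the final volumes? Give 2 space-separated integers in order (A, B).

Answer: 7 0

Derivation:
Step 1: empty(B) -> (A=0 B=0)
Step 2: fill(A) -> (A=7 B=0)
Step 3: fill(B) -> (A=7 B=12)
Step 4: empty(A) -> (A=0 B=12)
Step 5: fill(A) -> (A=7 B=12)
Step 6: empty(A) -> (A=0 B=12)
Step 7: fill(A) -> (A=7 B=12)
Step 8: empty(B) -> (A=7 B=0)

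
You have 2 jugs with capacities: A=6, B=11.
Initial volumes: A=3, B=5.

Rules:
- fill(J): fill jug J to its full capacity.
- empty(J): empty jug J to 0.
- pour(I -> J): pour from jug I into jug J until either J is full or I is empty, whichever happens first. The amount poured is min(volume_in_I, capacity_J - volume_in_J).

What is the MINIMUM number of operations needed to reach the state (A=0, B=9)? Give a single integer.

Answer: 4

Derivation:
BFS from (A=3, B=5). One shortest path:
  1. empty(B) -> (A=3 B=0)
  2. pour(A -> B) -> (A=0 B=3)
  3. fill(A) -> (A=6 B=3)
  4. pour(A -> B) -> (A=0 B=9)
Reached target in 4 moves.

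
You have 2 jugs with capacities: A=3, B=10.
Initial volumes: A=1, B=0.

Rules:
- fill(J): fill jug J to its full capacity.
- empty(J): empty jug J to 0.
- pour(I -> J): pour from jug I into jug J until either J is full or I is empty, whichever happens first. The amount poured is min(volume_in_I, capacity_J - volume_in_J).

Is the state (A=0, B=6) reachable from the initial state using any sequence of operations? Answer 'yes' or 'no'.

Answer: yes

Derivation:
BFS from (A=1, B=0):
  1. fill(A) -> (A=3 B=0)
  2. pour(A -> B) -> (A=0 B=3)
  3. fill(A) -> (A=3 B=3)
  4. pour(A -> B) -> (A=0 B=6)
Target reached → yes.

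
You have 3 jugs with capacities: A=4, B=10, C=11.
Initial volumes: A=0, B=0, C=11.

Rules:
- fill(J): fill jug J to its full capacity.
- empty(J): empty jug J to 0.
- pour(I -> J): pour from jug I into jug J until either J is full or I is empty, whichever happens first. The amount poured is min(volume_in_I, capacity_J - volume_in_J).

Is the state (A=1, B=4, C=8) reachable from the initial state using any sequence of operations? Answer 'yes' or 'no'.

Answer: no

Derivation:
BFS explored all 390 reachable states.
Reachable set includes: (0,0,0), (0,0,1), (0,0,2), (0,0,3), (0,0,4), (0,0,5), (0,0,6), (0,0,7), (0,0,8), (0,0,9), (0,0,10), (0,0,11) ...
Target (A=1, B=4, C=8) not in reachable set → no.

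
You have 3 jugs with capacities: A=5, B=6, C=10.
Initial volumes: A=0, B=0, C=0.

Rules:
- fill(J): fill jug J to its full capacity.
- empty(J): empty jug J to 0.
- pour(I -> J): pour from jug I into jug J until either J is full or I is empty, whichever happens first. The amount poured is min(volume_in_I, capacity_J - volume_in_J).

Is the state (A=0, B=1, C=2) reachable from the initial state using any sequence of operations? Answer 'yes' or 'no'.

BFS from (A=0, B=0, C=0):
  1. fill(B) -> (A=0 B=6 C=0)
  2. pour(B -> C) -> (A=0 B=0 C=6)
  3. fill(B) -> (A=0 B=6 C=6)
  4. pour(B -> C) -> (A=0 B=2 C=10)
  5. empty(C) -> (A=0 B=2 C=0)
  6. pour(B -> C) -> (A=0 B=0 C=2)
  7. fill(B) -> (A=0 B=6 C=2)
  8. pour(B -> A) -> (A=5 B=1 C=2)
  9. empty(A) -> (A=0 B=1 C=2)
Target reached → yes.

Answer: yes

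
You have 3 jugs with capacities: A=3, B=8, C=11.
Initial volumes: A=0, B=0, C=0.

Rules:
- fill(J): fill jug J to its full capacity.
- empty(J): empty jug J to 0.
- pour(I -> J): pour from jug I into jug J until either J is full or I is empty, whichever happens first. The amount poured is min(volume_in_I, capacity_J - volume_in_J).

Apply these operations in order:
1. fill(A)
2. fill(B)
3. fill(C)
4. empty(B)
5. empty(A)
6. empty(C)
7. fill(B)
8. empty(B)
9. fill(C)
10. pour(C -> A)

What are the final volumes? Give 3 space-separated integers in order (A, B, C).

Answer: 3 0 8

Derivation:
Step 1: fill(A) -> (A=3 B=0 C=0)
Step 2: fill(B) -> (A=3 B=8 C=0)
Step 3: fill(C) -> (A=3 B=8 C=11)
Step 4: empty(B) -> (A=3 B=0 C=11)
Step 5: empty(A) -> (A=0 B=0 C=11)
Step 6: empty(C) -> (A=0 B=0 C=0)
Step 7: fill(B) -> (A=0 B=8 C=0)
Step 8: empty(B) -> (A=0 B=0 C=0)
Step 9: fill(C) -> (A=0 B=0 C=11)
Step 10: pour(C -> A) -> (A=3 B=0 C=8)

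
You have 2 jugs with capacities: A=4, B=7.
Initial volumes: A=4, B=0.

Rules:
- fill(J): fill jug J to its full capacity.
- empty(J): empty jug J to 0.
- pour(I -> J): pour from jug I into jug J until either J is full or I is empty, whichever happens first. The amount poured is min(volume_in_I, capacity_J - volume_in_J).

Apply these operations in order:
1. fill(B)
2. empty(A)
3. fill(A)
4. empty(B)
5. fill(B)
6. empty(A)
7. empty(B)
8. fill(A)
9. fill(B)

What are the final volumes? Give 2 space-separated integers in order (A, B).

Step 1: fill(B) -> (A=4 B=7)
Step 2: empty(A) -> (A=0 B=7)
Step 3: fill(A) -> (A=4 B=7)
Step 4: empty(B) -> (A=4 B=0)
Step 5: fill(B) -> (A=4 B=7)
Step 6: empty(A) -> (A=0 B=7)
Step 7: empty(B) -> (A=0 B=0)
Step 8: fill(A) -> (A=4 B=0)
Step 9: fill(B) -> (A=4 B=7)

Answer: 4 7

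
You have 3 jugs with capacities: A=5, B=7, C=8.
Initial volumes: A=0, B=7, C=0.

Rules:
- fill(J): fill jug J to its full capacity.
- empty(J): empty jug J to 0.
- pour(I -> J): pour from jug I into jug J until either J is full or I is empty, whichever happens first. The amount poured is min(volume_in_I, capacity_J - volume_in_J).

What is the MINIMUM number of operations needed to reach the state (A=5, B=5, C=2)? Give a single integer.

Answer: 4

Derivation:
BFS from (A=0, B=7, C=0). One shortest path:
  1. fill(A) -> (A=5 B=7 C=0)
  2. pour(B -> C) -> (A=5 B=0 C=7)
  3. pour(A -> B) -> (A=0 B=5 C=7)
  4. pour(C -> A) -> (A=5 B=5 C=2)
Reached target in 4 moves.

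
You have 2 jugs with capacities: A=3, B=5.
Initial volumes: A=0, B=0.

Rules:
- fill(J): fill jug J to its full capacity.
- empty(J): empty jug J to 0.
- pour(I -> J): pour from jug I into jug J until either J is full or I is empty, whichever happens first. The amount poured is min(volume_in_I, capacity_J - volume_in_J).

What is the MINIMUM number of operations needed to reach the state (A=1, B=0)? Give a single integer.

Answer: 5

Derivation:
BFS from (A=0, B=0). One shortest path:
  1. fill(A) -> (A=3 B=0)
  2. pour(A -> B) -> (A=0 B=3)
  3. fill(A) -> (A=3 B=3)
  4. pour(A -> B) -> (A=1 B=5)
  5. empty(B) -> (A=1 B=0)
Reached target in 5 moves.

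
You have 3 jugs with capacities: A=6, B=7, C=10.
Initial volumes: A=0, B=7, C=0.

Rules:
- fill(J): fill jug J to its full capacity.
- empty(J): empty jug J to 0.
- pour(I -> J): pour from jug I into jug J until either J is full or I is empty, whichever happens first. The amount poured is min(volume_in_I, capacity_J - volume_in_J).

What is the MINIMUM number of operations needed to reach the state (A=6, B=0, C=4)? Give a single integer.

Answer: 3

Derivation:
BFS from (A=0, B=7, C=0). One shortest path:
  1. empty(B) -> (A=0 B=0 C=0)
  2. fill(C) -> (A=0 B=0 C=10)
  3. pour(C -> A) -> (A=6 B=0 C=4)
Reached target in 3 moves.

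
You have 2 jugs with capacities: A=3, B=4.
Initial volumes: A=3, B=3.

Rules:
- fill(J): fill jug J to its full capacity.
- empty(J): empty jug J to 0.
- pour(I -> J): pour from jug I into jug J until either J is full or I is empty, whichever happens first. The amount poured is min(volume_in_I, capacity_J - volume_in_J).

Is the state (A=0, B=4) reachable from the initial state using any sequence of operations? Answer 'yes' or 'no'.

BFS from (A=3, B=3):
  1. empty(A) -> (A=0 B=3)
  2. fill(B) -> (A=0 B=4)
Target reached → yes.

Answer: yes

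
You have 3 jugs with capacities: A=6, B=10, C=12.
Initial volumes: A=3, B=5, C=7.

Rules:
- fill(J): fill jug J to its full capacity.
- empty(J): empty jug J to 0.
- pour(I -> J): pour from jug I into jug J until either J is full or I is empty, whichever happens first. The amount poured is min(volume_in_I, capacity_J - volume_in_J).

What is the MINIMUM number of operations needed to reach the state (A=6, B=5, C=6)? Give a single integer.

BFS from (A=3, B=5, C=7). One shortest path:
  1. empty(A) -> (A=0 B=5 C=7)
  2. fill(C) -> (A=0 B=5 C=12)
  3. pour(C -> A) -> (A=6 B=5 C=6)
Reached target in 3 moves.

Answer: 3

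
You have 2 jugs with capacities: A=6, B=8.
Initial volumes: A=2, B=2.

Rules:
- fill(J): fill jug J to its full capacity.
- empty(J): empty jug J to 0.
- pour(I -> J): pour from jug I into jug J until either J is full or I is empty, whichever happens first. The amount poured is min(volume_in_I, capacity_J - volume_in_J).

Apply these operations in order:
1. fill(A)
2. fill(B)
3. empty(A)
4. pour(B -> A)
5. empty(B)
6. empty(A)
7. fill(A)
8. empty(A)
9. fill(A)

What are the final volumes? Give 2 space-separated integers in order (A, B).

Step 1: fill(A) -> (A=6 B=2)
Step 2: fill(B) -> (A=6 B=8)
Step 3: empty(A) -> (A=0 B=8)
Step 4: pour(B -> A) -> (A=6 B=2)
Step 5: empty(B) -> (A=6 B=0)
Step 6: empty(A) -> (A=0 B=0)
Step 7: fill(A) -> (A=6 B=0)
Step 8: empty(A) -> (A=0 B=0)
Step 9: fill(A) -> (A=6 B=0)

Answer: 6 0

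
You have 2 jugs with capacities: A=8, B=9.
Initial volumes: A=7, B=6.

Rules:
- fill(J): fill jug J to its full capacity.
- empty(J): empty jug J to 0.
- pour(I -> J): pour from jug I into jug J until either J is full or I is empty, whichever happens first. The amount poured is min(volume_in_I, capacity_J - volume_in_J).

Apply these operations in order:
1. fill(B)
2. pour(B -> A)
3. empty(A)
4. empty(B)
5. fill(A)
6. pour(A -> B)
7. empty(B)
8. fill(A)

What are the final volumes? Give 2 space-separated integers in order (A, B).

Step 1: fill(B) -> (A=7 B=9)
Step 2: pour(B -> A) -> (A=8 B=8)
Step 3: empty(A) -> (A=0 B=8)
Step 4: empty(B) -> (A=0 B=0)
Step 5: fill(A) -> (A=8 B=0)
Step 6: pour(A -> B) -> (A=0 B=8)
Step 7: empty(B) -> (A=0 B=0)
Step 8: fill(A) -> (A=8 B=0)

Answer: 8 0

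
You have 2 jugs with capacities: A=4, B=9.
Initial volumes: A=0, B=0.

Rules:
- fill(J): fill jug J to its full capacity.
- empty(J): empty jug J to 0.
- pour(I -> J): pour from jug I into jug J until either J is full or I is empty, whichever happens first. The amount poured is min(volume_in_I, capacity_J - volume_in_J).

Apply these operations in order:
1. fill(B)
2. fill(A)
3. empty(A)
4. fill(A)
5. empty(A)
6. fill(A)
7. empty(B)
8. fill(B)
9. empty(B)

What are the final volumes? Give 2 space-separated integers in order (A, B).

Step 1: fill(B) -> (A=0 B=9)
Step 2: fill(A) -> (A=4 B=9)
Step 3: empty(A) -> (A=0 B=9)
Step 4: fill(A) -> (A=4 B=9)
Step 5: empty(A) -> (A=0 B=9)
Step 6: fill(A) -> (A=4 B=9)
Step 7: empty(B) -> (A=4 B=0)
Step 8: fill(B) -> (A=4 B=9)
Step 9: empty(B) -> (A=4 B=0)

Answer: 4 0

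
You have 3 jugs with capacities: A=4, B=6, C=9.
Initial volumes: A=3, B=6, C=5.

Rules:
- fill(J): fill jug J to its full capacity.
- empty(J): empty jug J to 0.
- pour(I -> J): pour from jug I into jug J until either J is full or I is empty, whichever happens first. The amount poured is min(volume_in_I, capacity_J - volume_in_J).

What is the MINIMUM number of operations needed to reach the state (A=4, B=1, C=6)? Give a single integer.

BFS from (A=3, B=6, C=5). One shortest path:
  1. empty(C) -> (A=3 B=6 C=0)
  2. pour(B -> C) -> (A=3 B=0 C=6)
  3. fill(B) -> (A=3 B=6 C=6)
  4. pour(B -> A) -> (A=4 B=5 C=6)
  5. empty(A) -> (A=0 B=5 C=6)
  6. pour(B -> A) -> (A=4 B=1 C=6)
Reached target in 6 moves.

Answer: 6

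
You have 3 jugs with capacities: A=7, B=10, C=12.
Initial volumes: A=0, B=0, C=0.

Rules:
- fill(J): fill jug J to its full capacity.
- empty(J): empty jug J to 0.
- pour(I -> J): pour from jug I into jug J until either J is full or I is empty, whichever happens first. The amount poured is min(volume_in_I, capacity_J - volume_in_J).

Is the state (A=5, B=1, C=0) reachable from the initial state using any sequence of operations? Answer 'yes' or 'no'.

Answer: yes

Derivation:
BFS from (A=0, B=0, C=0):
  1. fill(B) -> (A=0 B=10 C=0)
  2. pour(B -> A) -> (A=7 B=3 C=0)
  3. empty(A) -> (A=0 B=3 C=0)
  4. pour(B -> C) -> (A=0 B=0 C=3)
  5. fill(B) -> (A=0 B=10 C=3)
  6. pour(B -> C) -> (A=0 B=1 C=12)
  7. pour(C -> A) -> (A=7 B=1 C=5)
  8. empty(A) -> (A=0 B=1 C=5)
  9. pour(C -> A) -> (A=5 B=1 C=0)
Target reached → yes.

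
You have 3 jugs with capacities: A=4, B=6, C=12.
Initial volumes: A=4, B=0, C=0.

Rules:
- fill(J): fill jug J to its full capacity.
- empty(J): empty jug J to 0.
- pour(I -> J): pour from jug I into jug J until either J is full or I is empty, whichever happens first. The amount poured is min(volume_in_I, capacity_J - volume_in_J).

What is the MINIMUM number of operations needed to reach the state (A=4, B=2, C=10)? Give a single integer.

Answer: 4

Derivation:
BFS from (A=4, B=0, C=0). One shortest path:
  1. fill(C) -> (A=4 B=0 C=12)
  2. pour(A -> B) -> (A=0 B=4 C=12)
  3. pour(C -> B) -> (A=0 B=6 C=10)
  4. pour(B -> A) -> (A=4 B=2 C=10)
Reached target in 4 moves.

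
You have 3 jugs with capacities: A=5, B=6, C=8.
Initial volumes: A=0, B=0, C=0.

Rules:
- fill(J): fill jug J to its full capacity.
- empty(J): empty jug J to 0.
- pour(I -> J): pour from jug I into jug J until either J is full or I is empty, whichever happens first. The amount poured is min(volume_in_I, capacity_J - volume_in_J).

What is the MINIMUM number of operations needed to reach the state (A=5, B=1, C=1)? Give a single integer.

Answer: 6

Derivation:
BFS from (A=0, B=0, C=0). One shortest path:
  1. fill(B) -> (A=0 B=6 C=0)
  2. pour(B -> A) -> (A=5 B=1 C=0)
  3. empty(A) -> (A=0 B=1 C=0)
  4. pour(B -> C) -> (A=0 B=0 C=1)
  5. fill(B) -> (A=0 B=6 C=1)
  6. pour(B -> A) -> (A=5 B=1 C=1)
Reached target in 6 moves.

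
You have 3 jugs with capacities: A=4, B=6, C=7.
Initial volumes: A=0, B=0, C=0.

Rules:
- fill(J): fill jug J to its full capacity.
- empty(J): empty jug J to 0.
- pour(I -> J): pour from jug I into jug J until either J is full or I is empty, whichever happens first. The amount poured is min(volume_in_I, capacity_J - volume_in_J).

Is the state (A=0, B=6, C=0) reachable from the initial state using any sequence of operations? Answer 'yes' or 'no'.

BFS from (A=0, B=0, C=0):
  1. fill(B) -> (A=0 B=6 C=0)
Target reached → yes.

Answer: yes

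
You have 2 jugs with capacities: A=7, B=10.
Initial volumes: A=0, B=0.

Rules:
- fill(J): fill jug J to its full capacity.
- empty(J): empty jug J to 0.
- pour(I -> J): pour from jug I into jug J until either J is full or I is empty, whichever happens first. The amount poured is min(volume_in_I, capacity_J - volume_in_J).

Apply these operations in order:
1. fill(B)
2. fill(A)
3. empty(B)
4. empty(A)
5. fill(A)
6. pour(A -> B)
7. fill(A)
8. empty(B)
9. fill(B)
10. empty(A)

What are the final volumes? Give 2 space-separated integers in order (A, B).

Answer: 0 10

Derivation:
Step 1: fill(B) -> (A=0 B=10)
Step 2: fill(A) -> (A=7 B=10)
Step 3: empty(B) -> (A=7 B=0)
Step 4: empty(A) -> (A=0 B=0)
Step 5: fill(A) -> (A=7 B=0)
Step 6: pour(A -> B) -> (A=0 B=7)
Step 7: fill(A) -> (A=7 B=7)
Step 8: empty(B) -> (A=7 B=0)
Step 9: fill(B) -> (A=7 B=10)
Step 10: empty(A) -> (A=0 B=10)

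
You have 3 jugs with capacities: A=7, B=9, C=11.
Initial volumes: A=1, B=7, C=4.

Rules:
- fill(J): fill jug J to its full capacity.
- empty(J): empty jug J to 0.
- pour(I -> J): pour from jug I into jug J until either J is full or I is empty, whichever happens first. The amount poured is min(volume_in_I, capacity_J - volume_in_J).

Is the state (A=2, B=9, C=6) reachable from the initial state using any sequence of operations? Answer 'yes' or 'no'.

BFS from (A=1, B=7, C=4):
  1. empty(A) -> (A=0 B=7 C=4)
  2. fill(B) -> (A=0 B=9 C=4)
  3. pour(B -> A) -> (A=7 B=2 C=4)
  4. empty(A) -> (A=0 B=2 C=4)
  5. pour(B -> A) -> (A=2 B=0 C=4)
  6. pour(C -> B) -> (A=2 B=4 C=0)
  7. fill(C) -> (A=2 B=4 C=11)
  8. pour(C -> B) -> (A=2 B=9 C=6)
Target reached → yes.

Answer: yes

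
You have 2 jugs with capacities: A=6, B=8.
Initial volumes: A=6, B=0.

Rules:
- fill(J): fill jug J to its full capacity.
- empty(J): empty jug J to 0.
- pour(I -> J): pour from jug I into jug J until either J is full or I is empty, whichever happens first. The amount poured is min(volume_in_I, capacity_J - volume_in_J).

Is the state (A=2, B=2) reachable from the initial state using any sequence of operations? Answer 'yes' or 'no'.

Answer: no

Derivation:
BFS explored all 14 reachable states.
Reachable set includes: (0,0), (0,2), (0,4), (0,6), (0,8), (2,0), (2,8), (4,0), (4,8), (6,0), (6,2), (6,4) ...
Target (A=2, B=2) not in reachable set → no.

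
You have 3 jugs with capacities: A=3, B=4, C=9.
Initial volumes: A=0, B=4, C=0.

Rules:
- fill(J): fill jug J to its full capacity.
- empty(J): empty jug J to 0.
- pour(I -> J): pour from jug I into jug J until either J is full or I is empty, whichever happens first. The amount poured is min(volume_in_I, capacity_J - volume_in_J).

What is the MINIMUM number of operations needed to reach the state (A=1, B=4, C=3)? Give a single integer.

Answer: 4

Derivation:
BFS from (A=0, B=4, C=0). One shortest path:
  1. pour(B -> A) -> (A=3 B=1 C=0)
  2. pour(A -> C) -> (A=0 B=1 C=3)
  3. pour(B -> A) -> (A=1 B=0 C=3)
  4. fill(B) -> (A=1 B=4 C=3)
Reached target in 4 moves.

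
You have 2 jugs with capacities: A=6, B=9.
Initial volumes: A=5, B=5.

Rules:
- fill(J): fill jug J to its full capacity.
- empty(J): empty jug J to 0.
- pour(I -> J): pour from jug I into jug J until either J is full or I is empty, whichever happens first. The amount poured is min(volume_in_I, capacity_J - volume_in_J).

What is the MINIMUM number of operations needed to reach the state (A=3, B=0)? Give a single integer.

Answer: 5

Derivation:
BFS from (A=5, B=5). One shortest path:
  1. empty(A) -> (A=0 B=5)
  2. fill(B) -> (A=0 B=9)
  3. pour(B -> A) -> (A=6 B=3)
  4. empty(A) -> (A=0 B=3)
  5. pour(B -> A) -> (A=3 B=0)
Reached target in 5 moves.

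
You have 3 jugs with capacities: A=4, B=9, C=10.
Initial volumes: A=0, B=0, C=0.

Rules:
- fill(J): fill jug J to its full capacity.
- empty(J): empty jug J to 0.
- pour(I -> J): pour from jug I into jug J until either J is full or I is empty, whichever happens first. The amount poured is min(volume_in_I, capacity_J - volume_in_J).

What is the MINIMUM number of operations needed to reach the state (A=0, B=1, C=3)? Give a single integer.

Answer: 8

Derivation:
BFS from (A=0, B=0, C=0). One shortest path:
  1. fill(A) -> (A=4 B=0 C=0)
  2. fill(B) -> (A=4 B=9 C=0)
  3. pour(B -> C) -> (A=4 B=0 C=9)
  4. pour(A -> C) -> (A=3 B=0 C=10)
  5. pour(C -> B) -> (A=3 B=9 C=1)
  6. empty(B) -> (A=3 B=0 C=1)
  7. pour(C -> B) -> (A=3 B=1 C=0)
  8. pour(A -> C) -> (A=0 B=1 C=3)
Reached target in 8 moves.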